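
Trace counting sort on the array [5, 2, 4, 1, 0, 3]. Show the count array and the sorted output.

Count array: [1, 1, 1, 1, 1, 1]
(count[i] = number of elements equal to i)
Cumulative count: [1, 2, 3, 4, 5, 6]
Sorted: [0, 1, 2, 3, 4, 5]


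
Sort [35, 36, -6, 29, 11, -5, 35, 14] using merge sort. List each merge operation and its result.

Divide and conquer:
  Merge [35] + [36] -> [35, 36]
  Merge [-6] + [29] -> [-6, 29]
  Merge [35, 36] + [-6, 29] -> [-6, 29, 35, 36]
  Merge [11] + [-5] -> [-5, 11]
  Merge [35] + [14] -> [14, 35]
  Merge [-5, 11] + [14, 35] -> [-5, 11, 14, 35]
  Merge [-6, 29, 35, 36] + [-5, 11, 14, 35] -> [-6, -5, 11, 14, 29, 35, 35, 36]


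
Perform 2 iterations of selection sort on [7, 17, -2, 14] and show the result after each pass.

Pass 1: Select minimum -2 at index 2, swap -> [-2, 17, 7, 14]
Pass 2: Select minimum 7 at index 2, swap -> [-2, 7, 17, 14]


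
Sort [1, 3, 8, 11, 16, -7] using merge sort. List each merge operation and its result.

Divide and conquer:
  Merge [3] + [8] -> [3, 8]
  Merge [1] + [3, 8] -> [1, 3, 8]
  Merge [16] + [-7] -> [-7, 16]
  Merge [11] + [-7, 16] -> [-7, 11, 16]
  Merge [1, 3, 8] + [-7, 11, 16] -> [-7, 1, 3, 8, 11, 16]


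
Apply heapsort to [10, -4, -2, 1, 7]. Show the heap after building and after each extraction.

Build heap: [10, 7, -2, 1, -4]
Extract 10: [7, 1, -2, -4, 10]
Extract 7: [1, -4, -2, 7, 10]
Extract 1: [-2, -4, 1, 7, 10]
Extract -2: [-4, -2, 1, 7, 10]


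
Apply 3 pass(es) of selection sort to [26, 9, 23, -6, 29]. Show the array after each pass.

Pass 1: Select minimum -6 at index 3, swap -> [-6, 9, 23, 26, 29]
Pass 2: Select minimum 9 at index 1, swap -> [-6, 9, 23, 26, 29]
Pass 3: Select minimum 23 at index 2, swap -> [-6, 9, 23, 26, 29]


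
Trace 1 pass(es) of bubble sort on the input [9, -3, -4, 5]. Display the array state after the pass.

After pass 1: [-3, -4, 5, 9] (3 swaps)
Total swaps: 3


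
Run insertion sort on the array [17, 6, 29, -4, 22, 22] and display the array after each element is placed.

First element 17 is already 'sorted'
Insert 6: shifted 1 elements -> [6, 17, 29, -4, 22, 22]
Insert 29: shifted 0 elements -> [6, 17, 29, -4, 22, 22]
Insert -4: shifted 3 elements -> [-4, 6, 17, 29, 22, 22]
Insert 22: shifted 1 elements -> [-4, 6, 17, 22, 29, 22]
Insert 22: shifted 1 elements -> [-4, 6, 17, 22, 22, 29]


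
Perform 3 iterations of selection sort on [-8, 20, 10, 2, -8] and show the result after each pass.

Pass 1: Select minimum -8 at index 0, swap -> [-8, 20, 10, 2, -8]
Pass 2: Select minimum -8 at index 4, swap -> [-8, -8, 10, 2, 20]
Pass 3: Select minimum 2 at index 3, swap -> [-8, -8, 2, 10, 20]


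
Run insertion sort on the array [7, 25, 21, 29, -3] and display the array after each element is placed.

First element 7 is already 'sorted'
Insert 25: shifted 0 elements -> [7, 25, 21, 29, -3]
Insert 21: shifted 1 elements -> [7, 21, 25, 29, -3]
Insert 29: shifted 0 elements -> [7, 21, 25, 29, -3]
Insert -3: shifted 4 elements -> [-3, 7, 21, 25, 29]


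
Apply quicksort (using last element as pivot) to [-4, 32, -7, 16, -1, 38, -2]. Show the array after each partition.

Partition 1: pivot=-2 at index 2 -> [-4, -7, -2, 16, -1, 38, 32]
Partition 2: pivot=-7 at index 0 -> [-7, -4, -2, 16, -1, 38, 32]
Partition 3: pivot=32 at index 5 -> [-7, -4, -2, 16, -1, 32, 38]
Partition 4: pivot=-1 at index 3 -> [-7, -4, -2, -1, 16, 32, 38]


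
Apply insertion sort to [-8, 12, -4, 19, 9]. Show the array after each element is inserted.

First element -8 is already 'sorted'
Insert 12: shifted 0 elements -> [-8, 12, -4, 19, 9]
Insert -4: shifted 1 elements -> [-8, -4, 12, 19, 9]
Insert 19: shifted 0 elements -> [-8, -4, 12, 19, 9]
Insert 9: shifted 2 elements -> [-8, -4, 9, 12, 19]


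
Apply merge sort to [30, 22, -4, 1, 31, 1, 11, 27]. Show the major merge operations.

Divide and conquer:
  Merge [30] + [22] -> [22, 30]
  Merge [-4] + [1] -> [-4, 1]
  Merge [22, 30] + [-4, 1] -> [-4, 1, 22, 30]
  Merge [31] + [1] -> [1, 31]
  Merge [11] + [27] -> [11, 27]
  Merge [1, 31] + [11, 27] -> [1, 11, 27, 31]
  Merge [-4, 1, 22, 30] + [1, 11, 27, 31] -> [-4, 1, 1, 11, 22, 27, 30, 31]


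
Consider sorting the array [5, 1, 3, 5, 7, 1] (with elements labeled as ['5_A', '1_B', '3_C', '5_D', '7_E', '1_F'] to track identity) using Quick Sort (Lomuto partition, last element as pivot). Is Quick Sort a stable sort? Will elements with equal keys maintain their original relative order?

Trace Quick Sort on the labeled array (the key is the number; the letter only tracks identity):
  Partition indices 0..5 around pivot 1_F -> [1_B, 1_F, 3_C, 5_D, 7_E, 5_A]
  Partition indices 2..5 around pivot 5_A -> [1_B, 1_F, 3_C, 5_D, 5_A, 7_E]
  Partition indices 2..3 around pivot 5_D -> [1_B, 1_F, 3_C, 5_D, 5_A, 7_E]
Final order: [1_B, 1_F, 3_C, 5_D, 5_A, 7_E]
Equal keys:
  value 1: originally 1_B, 1_F; after sorting 1_B, 1_F -> order preserved
  value 5: originally 5_A, 5_D; after sorting 5_D, 5_A -> order changed
Equal keys were reordered, so Quick Sort is not stable: partition swaps elements across long distances and can reorder equal keys. (One such input is enough; an unstable sort may happen to preserve order on other inputs, but it gives no guarantee.)
Answer: Not stable


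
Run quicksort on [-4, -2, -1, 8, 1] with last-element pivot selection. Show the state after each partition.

Partition 1: pivot=1 at index 3 -> [-4, -2, -1, 1, 8]
Partition 2: pivot=-1 at index 2 -> [-4, -2, -1, 1, 8]
Partition 3: pivot=-2 at index 1 -> [-4, -2, -1, 1, 8]


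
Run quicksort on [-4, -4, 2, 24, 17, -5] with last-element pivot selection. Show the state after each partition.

Partition 1: pivot=-5 at index 0 -> [-5, -4, 2, 24, 17, -4]
Partition 2: pivot=-4 at index 2 -> [-5, -4, -4, 24, 17, 2]
Partition 3: pivot=2 at index 3 -> [-5, -4, -4, 2, 17, 24]
Partition 4: pivot=24 at index 5 -> [-5, -4, -4, 2, 17, 24]


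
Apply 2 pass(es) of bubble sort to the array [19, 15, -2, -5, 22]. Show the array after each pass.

After pass 1: [15, -2, -5, 19, 22] (3 swaps)
After pass 2: [-2, -5, 15, 19, 22] (2 swaps)
Total swaps: 5


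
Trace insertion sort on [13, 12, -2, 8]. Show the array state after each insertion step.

First element 13 is already 'sorted'
Insert 12: shifted 1 elements -> [12, 13, -2, 8]
Insert -2: shifted 2 elements -> [-2, 12, 13, 8]
Insert 8: shifted 2 elements -> [-2, 8, 12, 13]


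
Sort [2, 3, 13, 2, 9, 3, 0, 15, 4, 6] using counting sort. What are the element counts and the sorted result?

Count array: [1, 0, 2, 2, 1, 0, 1, 0, 0, 1, 0, 0, 0, 1, 0, 1]
(count[i] = number of elements equal to i)
Cumulative count: [1, 1, 3, 5, 6, 6, 7, 7, 7, 8, 8, 8, 8, 9, 9, 10]
Sorted: [0, 2, 2, 3, 3, 4, 6, 9, 13, 15]


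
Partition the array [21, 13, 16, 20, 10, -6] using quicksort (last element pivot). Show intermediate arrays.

Partition 1: pivot=-6 at index 0 -> [-6, 13, 16, 20, 10, 21]
Partition 2: pivot=21 at index 5 -> [-6, 13, 16, 20, 10, 21]
Partition 3: pivot=10 at index 1 -> [-6, 10, 16, 20, 13, 21]
Partition 4: pivot=13 at index 2 -> [-6, 10, 13, 20, 16, 21]
Partition 5: pivot=16 at index 3 -> [-6, 10, 13, 16, 20, 21]


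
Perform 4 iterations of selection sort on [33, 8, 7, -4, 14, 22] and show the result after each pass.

Pass 1: Select minimum -4 at index 3, swap -> [-4, 8, 7, 33, 14, 22]
Pass 2: Select minimum 7 at index 2, swap -> [-4, 7, 8, 33, 14, 22]
Pass 3: Select minimum 8 at index 2, swap -> [-4, 7, 8, 33, 14, 22]
Pass 4: Select minimum 14 at index 4, swap -> [-4, 7, 8, 14, 33, 22]


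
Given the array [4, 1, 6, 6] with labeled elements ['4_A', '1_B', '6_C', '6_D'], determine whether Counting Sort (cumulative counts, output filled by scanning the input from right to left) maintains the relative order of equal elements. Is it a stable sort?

Trace Counting Sort on the labeled array (the key is the number; the letter only tracks identity):
  Counts for values 0..6: [0, 1, 0, 0, 1, 0, 2]
  Cumulative counts: [0, 1, 1, 1, 2, 2, 4]
  Scan right to left: place 6_D at output index 3
  Scan right to left: place 6_C at output index 2
  Scan right to left: place 1_B at output index 0
  Scan right to left: place 4_A at output index 1
  Output: [1_B, 4_A, 6_C, 6_D]
Equal keys:
  value 6: originally 6_C, 6_D; after sorting 6_C, 6_D -> order preserved
All equal keys kept their original relative order. Counting Sort is stable: scanning the input right to left with decreasing cumulative counts places later duplicates at later output positions.
Answer: Stable


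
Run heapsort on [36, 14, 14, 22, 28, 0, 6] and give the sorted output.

Build heap: [36, 28, 14, 22, 14, 0, 6]
Extract 36: [28, 22, 14, 6, 14, 0, 36]
Extract 28: [22, 14, 14, 6, 0, 28, 36]
Extract 22: [14, 6, 14, 0, 22, 28, 36]
Extract 14: [14, 6, 0, 14, 22, 28, 36]
Extract 14: [6, 0, 14, 14, 22, 28, 36]
Extract 6: [0, 6, 14, 14, 22, 28, 36]


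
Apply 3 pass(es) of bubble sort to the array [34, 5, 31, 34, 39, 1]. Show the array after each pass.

After pass 1: [5, 31, 34, 34, 1, 39] (3 swaps)
After pass 2: [5, 31, 34, 1, 34, 39] (1 swaps)
After pass 3: [5, 31, 1, 34, 34, 39] (1 swaps)
Total swaps: 5


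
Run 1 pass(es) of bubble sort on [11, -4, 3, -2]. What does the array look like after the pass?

After pass 1: [-4, 3, -2, 11] (3 swaps)
Total swaps: 3


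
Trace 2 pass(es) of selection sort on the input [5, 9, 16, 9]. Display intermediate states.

Pass 1: Select minimum 5 at index 0, swap -> [5, 9, 16, 9]
Pass 2: Select minimum 9 at index 1, swap -> [5, 9, 16, 9]


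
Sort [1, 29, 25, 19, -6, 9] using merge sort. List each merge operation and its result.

Divide and conquer:
  Merge [29] + [25] -> [25, 29]
  Merge [1] + [25, 29] -> [1, 25, 29]
  Merge [-6] + [9] -> [-6, 9]
  Merge [19] + [-6, 9] -> [-6, 9, 19]
  Merge [1, 25, 29] + [-6, 9, 19] -> [-6, 1, 9, 19, 25, 29]


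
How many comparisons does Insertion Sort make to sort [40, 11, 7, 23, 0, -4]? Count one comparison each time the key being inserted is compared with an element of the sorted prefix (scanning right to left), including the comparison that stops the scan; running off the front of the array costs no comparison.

Insert 11: 40 > 11 (shift), reached front = 1 comparison(s) -> [11, 40, 7, 23, 0, -4]
Insert 7: 40 > 7 (shift), 11 > 7 (shift), reached front = 2 comparison(s) -> [7, 11, 40, 23, 0, -4]
Insert 23: 40 > 23 (shift), 11 <= 23 (stop) = 2 comparison(s) -> [7, 11, 23, 40, 0, -4]
Insert 0: 40 > 0 (shift), 23 > 0 (shift), 11 > 0 (shift), 7 > 0 (shift), reached front = 4 comparison(s) -> [0, 7, 11, 23, 40, -4]
Insert -4: 40 > -4 (shift), 23 > -4 (shift), 11 > -4 (shift), 7 > -4 (shift), 0 > -4 (shift), reached front = 5 comparison(s) -> [-4, 0, 7, 11, 23, 40]
Total comparisons: 1 + 2 + 2 + 4 + 5 = 14


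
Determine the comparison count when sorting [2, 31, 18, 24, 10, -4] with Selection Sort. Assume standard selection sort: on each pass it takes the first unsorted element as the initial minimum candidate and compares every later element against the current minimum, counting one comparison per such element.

Pass 1: scan indices 1..5 for the minimum = 5 comparison(s); min is -4, place at index 0 -> [-4, 31, 18, 24, 10, 2]
Pass 2: scan indices 2..5 for the minimum = 4 comparison(s); min is 2, place at index 1 -> [-4, 2, 18, 24, 10, 31]
Pass 3: scan indices 3..5 for the minimum = 3 comparison(s); min is 10, place at index 2 -> [-4, 2, 10, 24, 18, 31]
Pass 4: scan indices 4..5 for the minimum = 2 comparison(s); min is 18, place at index 3 -> [-4, 2, 10, 18, 24, 31]
Pass 5: scan indices 5..5 for the minimum = 1 comparison(s); min is 24, place at index 4 -> [-4, 2, 10, 18, 24, 31]
Selection sort always scans the whole unsorted suffix, so the count is (n-1) + (n-2) + ... + 1 = n(n-1)/2 = 6*5/2 = 15 regardless of the input order.
Total comparisons: 5 + 4 + 3 + 2 + 1 = 15


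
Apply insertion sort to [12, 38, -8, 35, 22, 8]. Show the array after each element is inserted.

First element 12 is already 'sorted'
Insert 38: shifted 0 elements -> [12, 38, -8, 35, 22, 8]
Insert -8: shifted 2 elements -> [-8, 12, 38, 35, 22, 8]
Insert 35: shifted 1 elements -> [-8, 12, 35, 38, 22, 8]
Insert 22: shifted 2 elements -> [-8, 12, 22, 35, 38, 8]
Insert 8: shifted 4 elements -> [-8, 8, 12, 22, 35, 38]


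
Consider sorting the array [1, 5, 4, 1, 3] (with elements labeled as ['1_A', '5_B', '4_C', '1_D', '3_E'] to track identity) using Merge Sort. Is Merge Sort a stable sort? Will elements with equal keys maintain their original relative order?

Trace Merge Sort on the labeled array (the key is the number; the letter only tracks identity):
  Merge [1_A] + [5_B] -> [1_A, 5_B]
  Merge [1_D] + [3_E] -> [1_D, 3_E]
  Merge [4_C] + [1_D, 3_E] -> [1_D, 3_E, 4_C]
  Merge [1_A, 5_B] + [1_D, 3_E, 4_C] -> [1_A, 1_D, 3_E, 4_C, 5_B]
Final order: [1_A, 1_D, 3_E, 4_C, 5_B]
Equal keys:
  value 1: originally 1_A, 1_D; after sorting 1_A, 1_D -> order preserved
All equal keys kept their original relative order. Merge Sort is stable: when the heads of the two halves are equal the merge takes from the left half first.
Answer: Stable


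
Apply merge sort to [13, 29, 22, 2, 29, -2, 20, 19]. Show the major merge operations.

Divide and conquer:
  Merge [13] + [29] -> [13, 29]
  Merge [22] + [2] -> [2, 22]
  Merge [13, 29] + [2, 22] -> [2, 13, 22, 29]
  Merge [29] + [-2] -> [-2, 29]
  Merge [20] + [19] -> [19, 20]
  Merge [-2, 29] + [19, 20] -> [-2, 19, 20, 29]
  Merge [2, 13, 22, 29] + [-2, 19, 20, 29] -> [-2, 2, 13, 19, 20, 22, 29, 29]


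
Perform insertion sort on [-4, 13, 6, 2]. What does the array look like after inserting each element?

First element -4 is already 'sorted'
Insert 13: shifted 0 elements -> [-4, 13, 6, 2]
Insert 6: shifted 1 elements -> [-4, 6, 13, 2]
Insert 2: shifted 2 elements -> [-4, 2, 6, 13]


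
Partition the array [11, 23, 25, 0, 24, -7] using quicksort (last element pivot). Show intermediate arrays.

Partition 1: pivot=-7 at index 0 -> [-7, 23, 25, 0, 24, 11]
Partition 2: pivot=11 at index 2 -> [-7, 0, 11, 23, 24, 25]
Partition 3: pivot=25 at index 5 -> [-7, 0, 11, 23, 24, 25]
Partition 4: pivot=24 at index 4 -> [-7, 0, 11, 23, 24, 25]


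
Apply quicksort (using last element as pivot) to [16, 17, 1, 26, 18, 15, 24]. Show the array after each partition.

Partition 1: pivot=24 at index 5 -> [16, 17, 1, 18, 15, 24, 26]
Partition 2: pivot=15 at index 1 -> [1, 15, 16, 18, 17, 24, 26]
Partition 3: pivot=17 at index 3 -> [1, 15, 16, 17, 18, 24, 26]


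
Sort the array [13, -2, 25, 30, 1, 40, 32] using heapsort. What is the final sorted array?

Build heap: [40, 30, 32, -2, 1, 25, 13]
Extract 40: [32, 30, 25, -2, 1, 13, 40]
Extract 32: [30, 13, 25, -2, 1, 32, 40]
Extract 30: [25, 13, 1, -2, 30, 32, 40]
Extract 25: [13, -2, 1, 25, 30, 32, 40]
Extract 13: [1, -2, 13, 25, 30, 32, 40]
Extract 1: [-2, 1, 13, 25, 30, 32, 40]


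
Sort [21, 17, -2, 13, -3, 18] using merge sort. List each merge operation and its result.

Divide and conquer:
  Merge [17] + [-2] -> [-2, 17]
  Merge [21] + [-2, 17] -> [-2, 17, 21]
  Merge [-3] + [18] -> [-3, 18]
  Merge [13] + [-3, 18] -> [-3, 13, 18]
  Merge [-2, 17, 21] + [-3, 13, 18] -> [-3, -2, 13, 17, 18, 21]


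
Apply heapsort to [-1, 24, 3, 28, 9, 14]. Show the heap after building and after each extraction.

Build heap: [28, 24, 14, -1, 9, 3]
Extract 28: [24, 9, 14, -1, 3, 28]
Extract 24: [14, 9, 3, -1, 24, 28]
Extract 14: [9, -1, 3, 14, 24, 28]
Extract 9: [3, -1, 9, 14, 24, 28]
Extract 3: [-1, 3, 9, 14, 24, 28]


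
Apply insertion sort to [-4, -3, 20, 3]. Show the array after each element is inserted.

First element -4 is already 'sorted'
Insert -3: shifted 0 elements -> [-4, -3, 20, 3]
Insert 20: shifted 0 elements -> [-4, -3, 20, 3]
Insert 3: shifted 1 elements -> [-4, -3, 3, 20]


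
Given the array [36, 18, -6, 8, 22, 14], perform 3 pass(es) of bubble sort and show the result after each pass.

After pass 1: [18, -6, 8, 22, 14, 36] (5 swaps)
After pass 2: [-6, 8, 18, 14, 22, 36] (3 swaps)
After pass 3: [-6, 8, 14, 18, 22, 36] (1 swaps)
Total swaps: 9


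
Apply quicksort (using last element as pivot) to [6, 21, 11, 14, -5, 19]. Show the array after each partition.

Partition 1: pivot=19 at index 4 -> [6, 11, 14, -5, 19, 21]
Partition 2: pivot=-5 at index 0 -> [-5, 11, 14, 6, 19, 21]
Partition 3: pivot=6 at index 1 -> [-5, 6, 14, 11, 19, 21]
Partition 4: pivot=11 at index 2 -> [-5, 6, 11, 14, 19, 21]


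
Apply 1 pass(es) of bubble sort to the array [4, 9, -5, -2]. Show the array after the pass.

After pass 1: [4, -5, -2, 9] (2 swaps)
Total swaps: 2


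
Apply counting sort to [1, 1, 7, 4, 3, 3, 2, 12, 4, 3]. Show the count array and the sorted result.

Count array: [0, 2, 1, 3, 2, 0, 0, 1, 0, 0, 0, 0, 1]
(count[i] = number of elements equal to i)
Cumulative count: [0, 2, 3, 6, 8, 8, 8, 9, 9, 9, 9, 9, 10]
Sorted: [1, 1, 2, 3, 3, 3, 4, 4, 7, 12]


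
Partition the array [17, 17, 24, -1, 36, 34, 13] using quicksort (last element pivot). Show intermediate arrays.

Partition 1: pivot=13 at index 1 -> [-1, 13, 24, 17, 36, 34, 17]
Partition 2: pivot=17 at index 3 -> [-1, 13, 17, 17, 36, 34, 24]
Partition 3: pivot=24 at index 4 -> [-1, 13, 17, 17, 24, 34, 36]
Partition 4: pivot=36 at index 6 -> [-1, 13, 17, 17, 24, 34, 36]


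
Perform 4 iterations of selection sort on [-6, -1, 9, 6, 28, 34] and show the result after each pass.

Pass 1: Select minimum -6 at index 0, swap -> [-6, -1, 9, 6, 28, 34]
Pass 2: Select minimum -1 at index 1, swap -> [-6, -1, 9, 6, 28, 34]
Pass 3: Select minimum 6 at index 3, swap -> [-6, -1, 6, 9, 28, 34]
Pass 4: Select minimum 9 at index 3, swap -> [-6, -1, 6, 9, 28, 34]


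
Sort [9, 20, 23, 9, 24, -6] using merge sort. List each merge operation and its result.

Divide and conquer:
  Merge [20] + [23] -> [20, 23]
  Merge [9] + [20, 23] -> [9, 20, 23]
  Merge [24] + [-6] -> [-6, 24]
  Merge [9] + [-6, 24] -> [-6, 9, 24]
  Merge [9, 20, 23] + [-6, 9, 24] -> [-6, 9, 9, 20, 23, 24]


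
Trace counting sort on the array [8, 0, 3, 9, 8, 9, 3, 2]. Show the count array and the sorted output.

Count array: [1, 0, 1, 2, 0, 0, 0, 0, 2, 2]
(count[i] = number of elements equal to i)
Cumulative count: [1, 1, 2, 4, 4, 4, 4, 4, 6, 8]
Sorted: [0, 2, 3, 3, 8, 8, 9, 9]


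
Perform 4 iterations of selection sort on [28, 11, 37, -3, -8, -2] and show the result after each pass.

Pass 1: Select minimum -8 at index 4, swap -> [-8, 11, 37, -3, 28, -2]
Pass 2: Select minimum -3 at index 3, swap -> [-8, -3, 37, 11, 28, -2]
Pass 3: Select minimum -2 at index 5, swap -> [-8, -3, -2, 11, 28, 37]
Pass 4: Select minimum 11 at index 3, swap -> [-8, -3, -2, 11, 28, 37]


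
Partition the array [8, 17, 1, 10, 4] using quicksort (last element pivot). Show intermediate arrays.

Partition 1: pivot=4 at index 1 -> [1, 4, 8, 10, 17]
Partition 2: pivot=17 at index 4 -> [1, 4, 8, 10, 17]
Partition 3: pivot=10 at index 3 -> [1, 4, 8, 10, 17]


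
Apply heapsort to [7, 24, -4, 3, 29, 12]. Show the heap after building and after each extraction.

Build heap: [29, 24, 12, 3, 7, -4]
Extract 29: [24, 7, 12, 3, -4, 29]
Extract 24: [12, 7, -4, 3, 24, 29]
Extract 12: [7, 3, -4, 12, 24, 29]
Extract 7: [3, -4, 7, 12, 24, 29]
Extract 3: [-4, 3, 7, 12, 24, 29]


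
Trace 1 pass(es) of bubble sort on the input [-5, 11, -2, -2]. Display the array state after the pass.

After pass 1: [-5, -2, -2, 11] (2 swaps)
Total swaps: 2


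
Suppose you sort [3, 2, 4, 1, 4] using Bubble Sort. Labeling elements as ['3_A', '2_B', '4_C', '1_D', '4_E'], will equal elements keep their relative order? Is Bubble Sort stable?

Trace Bubble Sort on the labeled array (the key is the number; the letter only tracks identity):
  After pass 1: [2_B, 3_A, 1_D, 4_C, 4_E]
  After pass 2: [2_B, 1_D, 3_A, 4_C, 4_E]
  After pass 3: [1_D, 2_B, 3_A, 4_C, 4_E]
  After pass 4: [1_D, 2_B, 3_A, 4_C, 4_E] (no swaps, done)
Final order: [1_D, 2_B, 3_A, 4_C, 4_E]
Equal keys:
  value 4: originally 4_C, 4_E; after sorting 4_C, 4_E -> order preserved
All equal keys kept their original relative order. Bubble Sort is stable: it only swaps adjacent elements when the left one is strictly greater, so equal keys never move past each other.
Answer: Stable


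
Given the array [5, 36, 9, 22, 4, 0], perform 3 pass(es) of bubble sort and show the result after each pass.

After pass 1: [5, 9, 22, 4, 0, 36] (4 swaps)
After pass 2: [5, 9, 4, 0, 22, 36] (2 swaps)
After pass 3: [5, 4, 0, 9, 22, 36] (2 swaps)
Total swaps: 8


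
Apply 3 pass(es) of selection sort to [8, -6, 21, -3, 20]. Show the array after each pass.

Pass 1: Select minimum -6 at index 1, swap -> [-6, 8, 21, -3, 20]
Pass 2: Select minimum -3 at index 3, swap -> [-6, -3, 21, 8, 20]
Pass 3: Select minimum 8 at index 3, swap -> [-6, -3, 8, 21, 20]


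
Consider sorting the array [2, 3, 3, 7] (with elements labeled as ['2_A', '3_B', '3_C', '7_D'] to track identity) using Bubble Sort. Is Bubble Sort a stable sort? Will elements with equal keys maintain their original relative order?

Trace Bubble Sort on the labeled array (the key is the number; the letter only tracks identity):
  After pass 1: [2_A, 3_B, 3_C, 7_D] (no swaps, done)
Final order: [2_A, 3_B, 3_C, 7_D]
Equal keys:
  value 3: originally 3_B, 3_C; after sorting 3_B, 3_C -> order preserved
All equal keys kept their original relative order. Bubble Sort is stable: it only swaps adjacent elements when the left one is strictly greater, so equal keys never move past each other.
Answer: Stable


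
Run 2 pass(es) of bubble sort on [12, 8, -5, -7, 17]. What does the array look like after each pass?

After pass 1: [8, -5, -7, 12, 17] (3 swaps)
After pass 2: [-5, -7, 8, 12, 17] (2 swaps)
Total swaps: 5


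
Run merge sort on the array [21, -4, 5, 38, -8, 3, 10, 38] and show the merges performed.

Divide and conquer:
  Merge [21] + [-4] -> [-4, 21]
  Merge [5] + [38] -> [5, 38]
  Merge [-4, 21] + [5, 38] -> [-4, 5, 21, 38]
  Merge [-8] + [3] -> [-8, 3]
  Merge [10] + [38] -> [10, 38]
  Merge [-8, 3] + [10, 38] -> [-8, 3, 10, 38]
  Merge [-4, 5, 21, 38] + [-8, 3, 10, 38] -> [-8, -4, 3, 5, 10, 21, 38, 38]


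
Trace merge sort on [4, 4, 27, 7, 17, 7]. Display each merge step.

Divide and conquer:
  Merge [4] + [27] -> [4, 27]
  Merge [4] + [4, 27] -> [4, 4, 27]
  Merge [17] + [7] -> [7, 17]
  Merge [7] + [7, 17] -> [7, 7, 17]
  Merge [4, 4, 27] + [7, 7, 17] -> [4, 4, 7, 7, 17, 27]


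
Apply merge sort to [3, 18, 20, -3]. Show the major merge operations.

Divide and conquer:
  Merge [3] + [18] -> [3, 18]
  Merge [20] + [-3] -> [-3, 20]
  Merge [3, 18] + [-3, 20] -> [-3, 3, 18, 20]


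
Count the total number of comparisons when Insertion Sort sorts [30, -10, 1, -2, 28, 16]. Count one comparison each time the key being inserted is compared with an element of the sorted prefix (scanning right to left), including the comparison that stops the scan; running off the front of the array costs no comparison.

Insert -10: 30 > -10 (shift), reached front = 1 comparison(s) -> [-10, 30, 1, -2, 28, 16]
Insert 1: 30 > 1 (shift), -10 <= 1 (stop) = 2 comparison(s) -> [-10, 1, 30, -2, 28, 16]
Insert -2: 30 > -2 (shift), 1 > -2 (shift), -10 <= -2 (stop) = 3 comparison(s) -> [-10, -2, 1, 30, 28, 16]
Insert 28: 30 > 28 (shift), 1 <= 28 (stop) = 2 comparison(s) -> [-10, -2, 1, 28, 30, 16]
Insert 16: 30 > 16 (shift), 28 > 16 (shift), 1 <= 16 (stop) = 3 comparison(s) -> [-10, -2, 1, 16, 28, 30]
Total comparisons: 1 + 2 + 3 + 2 + 3 = 11


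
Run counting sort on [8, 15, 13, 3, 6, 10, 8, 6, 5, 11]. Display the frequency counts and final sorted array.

Count array: [0, 0, 0, 1, 0, 1, 2, 0, 2, 0, 1, 1, 0, 1, 0, 1]
(count[i] = number of elements equal to i)
Cumulative count: [0, 0, 0, 1, 1, 2, 4, 4, 6, 6, 7, 8, 8, 9, 9, 10]
Sorted: [3, 5, 6, 6, 8, 8, 10, 11, 13, 15]


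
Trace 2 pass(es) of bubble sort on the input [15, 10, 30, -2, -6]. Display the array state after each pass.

After pass 1: [10, 15, -2, -6, 30] (3 swaps)
After pass 2: [10, -2, -6, 15, 30] (2 swaps)
Total swaps: 5


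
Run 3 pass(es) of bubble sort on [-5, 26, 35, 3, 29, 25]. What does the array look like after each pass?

After pass 1: [-5, 26, 3, 29, 25, 35] (3 swaps)
After pass 2: [-5, 3, 26, 25, 29, 35] (2 swaps)
After pass 3: [-5, 3, 25, 26, 29, 35] (1 swaps)
Total swaps: 6


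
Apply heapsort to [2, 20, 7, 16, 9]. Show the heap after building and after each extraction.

Build heap: [20, 16, 7, 2, 9]
Extract 20: [16, 9, 7, 2, 20]
Extract 16: [9, 2, 7, 16, 20]
Extract 9: [7, 2, 9, 16, 20]
Extract 7: [2, 7, 9, 16, 20]


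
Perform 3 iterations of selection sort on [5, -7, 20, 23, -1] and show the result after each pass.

Pass 1: Select minimum -7 at index 1, swap -> [-7, 5, 20, 23, -1]
Pass 2: Select minimum -1 at index 4, swap -> [-7, -1, 20, 23, 5]
Pass 3: Select minimum 5 at index 4, swap -> [-7, -1, 5, 23, 20]


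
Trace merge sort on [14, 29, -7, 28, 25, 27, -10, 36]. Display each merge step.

Divide and conquer:
  Merge [14] + [29] -> [14, 29]
  Merge [-7] + [28] -> [-7, 28]
  Merge [14, 29] + [-7, 28] -> [-7, 14, 28, 29]
  Merge [25] + [27] -> [25, 27]
  Merge [-10] + [36] -> [-10, 36]
  Merge [25, 27] + [-10, 36] -> [-10, 25, 27, 36]
  Merge [-7, 14, 28, 29] + [-10, 25, 27, 36] -> [-10, -7, 14, 25, 27, 28, 29, 36]


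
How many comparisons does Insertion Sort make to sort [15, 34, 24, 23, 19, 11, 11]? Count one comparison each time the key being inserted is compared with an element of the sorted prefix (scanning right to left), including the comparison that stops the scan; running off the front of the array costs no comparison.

Insert 34: 15 <= 34 (stop) = 1 comparison(s) -> [15, 34, 24, 23, 19, 11, 11]
Insert 24: 34 > 24 (shift), 15 <= 24 (stop) = 2 comparison(s) -> [15, 24, 34, 23, 19, 11, 11]
Insert 23: 34 > 23 (shift), 24 > 23 (shift), 15 <= 23 (stop) = 3 comparison(s) -> [15, 23, 24, 34, 19, 11, 11]
Insert 19: 34 > 19 (shift), 24 > 19 (shift), 23 > 19 (shift), 15 <= 19 (stop) = 4 comparison(s) -> [15, 19, 23, 24, 34, 11, 11]
Insert 11: 34 > 11 (shift), 24 > 11 (shift), 23 > 11 (shift), 19 > 11 (shift), 15 > 11 (shift), reached front = 5 comparison(s) -> [11, 15, 19, 23, 24, 34, 11]
Insert 11: 34 > 11 (shift), 24 > 11 (shift), 23 > 11 (shift), 19 > 11 (shift), 15 > 11 (shift), 11 <= 11 (stop) = 6 comparison(s) -> [11, 11, 15, 19, 23, 24, 34]
Total comparisons: 1 + 2 + 3 + 4 + 5 + 6 = 21


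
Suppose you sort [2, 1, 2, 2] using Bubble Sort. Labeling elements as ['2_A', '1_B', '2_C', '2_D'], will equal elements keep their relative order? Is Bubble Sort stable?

Trace Bubble Sort on the labeled array (the key is the number; the letter only tracks identity):
  After pass 1: [1_B, 2_A, 2_C, 2_D]
  After pass 2: [1_B, 2_A, 2_C, 2_D] (no swaps, done)
Final order: [1_B, 2_A, 2_C, 2_D]
Equal keys:
  value 2: originally 2_A, 2_C, 2_D; after sorting 2_A, 2_C, 2_D -> order preserved
All equal keys kept their original relative order. Bubble Sort is stable: it only swaps adjacent elements when the left one is strictly greater, so equal keys never move past each other.
Answer: Stable


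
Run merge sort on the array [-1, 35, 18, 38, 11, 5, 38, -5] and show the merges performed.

Divide and conquer:
  Merge [-1] + [35] -> [-1, 35]
  Merge [18] + [38] -> [18, 38]
  Merge [-1, 35] + [18, 38] -> [-1, 18, 35, 38]
  Merge [11] + [5] -> [5, 11]
  Merge [38] + [-5] -> [-5, 38]
  Merge [5, 11] + [-5, 38] -> [-5, 5, 11, 38]
  Merge [-1, 18, 35, 38] + [-5, 5, 11, 38] -> [-5, -1, 5, 11, 18, 35, 38, 38]


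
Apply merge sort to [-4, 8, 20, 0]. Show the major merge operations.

Divide and conquer:
  Merge [-4] + [8] -> [-4, 8]
  Merge [20] + [0] -> [0, 20]
  Merge [-4, 8] + [0, 20] -> [-4, 0, 8, 20]


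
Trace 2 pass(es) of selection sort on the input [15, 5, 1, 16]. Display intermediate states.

Pass 1: Select minimum 1 at index 2, swap -> [1, 5, 15, 16]
Pass 2: Select minimum 5 at index 1, swap -> [1, 5, 15, 16]


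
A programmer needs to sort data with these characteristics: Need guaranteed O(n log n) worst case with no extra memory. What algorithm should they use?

Best choice: Heapsort
Reason: Heapsort is O(n log n) worst case and sorts in-place; quicksort can degrade to O(n^2)


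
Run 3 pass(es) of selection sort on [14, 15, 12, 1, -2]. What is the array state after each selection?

Pass 1: Select minimum -2 at index 4, swap -> [-2, 15, 12, 1, 14]
Pass 2: Select minimum 1 at index 3, swap -> [-2, 1, 12, 15, 14]
Pass 3: Select minimum 12 at index 2, swap -> [-2, 1, 12, 15, 14]


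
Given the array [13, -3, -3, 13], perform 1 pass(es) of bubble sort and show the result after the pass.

After pass 1: [-3, -3, 13, 13] (2 swaps)
Total swaps: 2


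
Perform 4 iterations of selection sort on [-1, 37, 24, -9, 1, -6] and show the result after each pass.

Pass 1: Select minimum -9 at index 3, swap -> [-9, 37, 24, -1, 1, -6]
Pass 2: Select minimum -6 at index 5, swap -> [-9, -6, 24, -1, 1, 37]
Pass 3: Select minimum -1 at index 3, swap -> [-9, -6, -1, 24, 1, 37]
Pass 4: Select minimum 1 at index 4, swap -> [-9, -6, -1, 1, 24, 37]


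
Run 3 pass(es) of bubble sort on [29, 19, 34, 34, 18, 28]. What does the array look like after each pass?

After pass 1: [19, 29, 34, 18, 28, 34] (3 swaps)
After pass 2: [19, 29, 18, 28, 34, 34] (2 swaps)
After pass 3: [19, 18, 28, 29, 34, 34] (2 swaps)
Total swaps: 7


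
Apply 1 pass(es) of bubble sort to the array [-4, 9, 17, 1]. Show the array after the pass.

After pass 1: [-4, 9, 1, 17] (1 swaps)
Total swaps: 1


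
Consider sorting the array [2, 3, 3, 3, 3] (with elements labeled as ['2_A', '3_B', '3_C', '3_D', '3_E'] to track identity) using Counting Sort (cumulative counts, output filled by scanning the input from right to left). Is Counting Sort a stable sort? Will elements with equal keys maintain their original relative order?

Trace Counting Sort on the labeled array (the key is the number; the letter only tracks identity):
  Counts for values 0..3: [0, 0, 1, 4]
  Cumulative counts: [0, 0, 1, 5]
  Scan right to left: place 3_E at output index 4
  Scan right to left: place 3_D at output index 3
  Scan right to left: place 3_C at output index 2
  Scan right to left: place 3_B at output index 1
  Scan right to left: place 2_A at output index 0
  Output: [2_A, 3_B, 3_C, 3_D, 3_E]
Equal keys:
  value 3: originally 3_B, 3_C, 3_D, 3_E; after sorting 3_B, 3_C, 3_D, 3_E -> order preserved
All equal keys kept their original relative order. Counting Sort is stable: scanning the input right to left with decreasing cumulative counts places later duplicates at later output positions.
Answer: Stable


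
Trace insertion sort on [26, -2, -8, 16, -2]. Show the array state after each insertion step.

First element 26 is already 'sorted'
Insert -2: shifted 1 elements -> [-2, 26, -8, 16, -2]
Insert -8: shifted 2 elements -> [-8, -2, 26, 16, -2]
Insert 16: shifted 1 elements -> [-8, -2, 16, 26, -2]
Insert -2: shifted 2 elements -> [-8, -2, -2, 16, 26]


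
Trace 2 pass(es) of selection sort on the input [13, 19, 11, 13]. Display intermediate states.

Pass 1: Select minimum 11 at index 2, swap -> [11, 19, 13, 13]
Pass 2: Select minimum 13 at index 2, swap -> [11, 13, 19, 13]


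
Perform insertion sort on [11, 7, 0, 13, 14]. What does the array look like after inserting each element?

First element 11 is already 'sorted'
Insert 7: shifted 1 elements -> [7, 11, 0, 13, 14]
Insert 0: shifted 2 elements -> [0, 7, 11, 13, 14]
Insert 13: shifted 0 elements -> [0, 7, 11, 13, 14]
Insert 14: shifted 0 elements -> [0, 7, 11, 13, 14]


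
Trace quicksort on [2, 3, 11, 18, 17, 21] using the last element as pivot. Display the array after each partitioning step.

Partition 1: pivot=21 at index 5 -> [2, 3, 11, 18, 17, 21]
Partition 2: pivot=17 at index 3 -> [2, 3, 11, 17, 18, 21]
Partition 3: pivot=11 at index 2 -> [2, 3, 11, 17, 18, 21]
Partition 4: pivot=3 at index 1 -> [2, 3, 11, 17, 18, 21]


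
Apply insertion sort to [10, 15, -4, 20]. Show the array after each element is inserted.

First element 10 is already 'sorted'
Insert 15: shifted 0 elements -> [10, 15, -4, 20]
Insert -4: shifted 2 elements -> [-4, 10, 15, 20]
Insert 20: shifted 0 elements -> [-4, 10, 15, 20]


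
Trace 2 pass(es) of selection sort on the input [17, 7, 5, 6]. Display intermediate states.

Pass 1: Select minimum 5 at index 2, swap -> [5, 7, 17, 6]
Pass 2: Select minimum 6 at index 3, swap -> [5, 6, 17, 7]


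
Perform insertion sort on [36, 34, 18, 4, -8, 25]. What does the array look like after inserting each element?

First element 36 is already 'sorted'
Insert 34: shifted 1 elements -> [34, 36, 18, 4, -8, 25]
Insert 18: shifted 2 elements -> [18, 34, 36, 4, -8, 25]
Insert 4: shifted 3 elements -> [4, 18, 34, 36, -8, 25]
Insert -8: shifted 4 elements -> [-8, 4, 18, 34, 36, 25]
Insert 25: shifted 2 elements -> [-8, 4, 18, 25, 34, 36]


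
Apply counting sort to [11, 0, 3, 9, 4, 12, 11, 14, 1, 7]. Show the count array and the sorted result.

Count array: [1, 1, 0, 1, 1, 0, 0, 1, 0, 1, 0, 2, 1, 0, 1]
(count[i] = number of elements equal to i)
Cumulative count: [1, 2, 2, 3, 4, 4, 4, 5, 5, 6, 6, 8, 9, 9, 10]
Sorted: [0, 1, 3, 4, 7, 9, 11, 11, 12, 14]


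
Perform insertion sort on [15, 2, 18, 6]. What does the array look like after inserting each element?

First element 15 is already 'sorted'
Insert 2: shifted 1 elements -> [2, 15, 18, 6]
Insert 18: shifted 0 elements -> [2, 15, 18, 6]
Insert 6: shifted 2 elements -> [2, 6, 15, 18]


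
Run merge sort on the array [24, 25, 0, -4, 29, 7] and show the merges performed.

Divide and conquer:
  Merge [25] + [0] -> [0, 25]
  Merge [24] + [0, 25] -> [0, 24, 25]
  Merge [29] + [7] -> [7, 29]
  Merge [-4] + [7, 29] -> [-4, 7, 29]
  Merge [0, 24, 25] + [-4, 7, 29] -> [-4, 0, 7, 24, 25, 29]


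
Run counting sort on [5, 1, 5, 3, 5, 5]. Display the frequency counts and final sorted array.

Count array: [0, 1, 0, 1, 0, 4]
(count[i] = number of elements equal to i)
Cumulative count: [0, 1, 1, 2, 2, 6]
Sorted: [1, 3, 5, 5, 5, 5]


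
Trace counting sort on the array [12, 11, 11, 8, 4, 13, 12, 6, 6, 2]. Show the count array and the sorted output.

Count array: [0, 0, 1, 0, 1, 0, 2, 0, 1, 0, 0, 2, 2, 1]
(count[i] = number of elements equal to i)
Cumulative count: [0, 0, 1, 1, 2, 2, 4, 4, 5, 5, 5, 7, 9, 10]
Sorted: [2, 4, 6, 6, 8, 11, 11, 12, 12, 13]


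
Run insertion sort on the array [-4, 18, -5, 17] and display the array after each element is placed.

First element -4 is already 'sorted'
Insert 18: shifted 0 elements -> [-4, 18, -5, 17]
Insert -5: shifted 2 elements -> [-5, -4, 18, 17]
Insert 17: shifted 1 elements -> [-5, -4, 17, 18]


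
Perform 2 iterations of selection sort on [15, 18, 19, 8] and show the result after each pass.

Pass 1: Select minimum 8 at index 3, swap -> [8, 18, 19, 15]
Pass 2: Select minimum 15 at index 3, swap -> [8, 15, 19, 18]


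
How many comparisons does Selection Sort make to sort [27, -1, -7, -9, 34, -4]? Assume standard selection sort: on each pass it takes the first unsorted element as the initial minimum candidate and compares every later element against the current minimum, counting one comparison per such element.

Pass 1: scan indices 1..5 for the minimum = 5 comparison(s); min is -9, place at index 0 -> [-9, -1, -7, 27, 34, -4]
Pass 2: scan indices 2..5 for the minimum = 4 comparison(s); min is -7, place at index 1 -> [-9, -7, -1, 27, 34, -4]
Pass 3: scan indices 3..5 for the minimum = 3 comparison(s); min is -4, place at index 2 -> [-9, -7, -4, 27, 34, -1]
Pass 4: scan indices 4..5 for the minimum = 2 comparison(s); min is -1, place at index 3 -> [-9, -7, -4, -1, 34, 27]
Pass 5: scan indices 5..5 for the minimum = 1 comparison(s); min is 27, place at index 4 -> [-9, -7, -4, -1, 27, 34]
Selection sort always scans the whole unsorted suffix, so the count is (n-1) + (n-2) + ... + 1 = n(n-1)/2 = 6*5/2 = 15 regardless of the input order.
Total comparisons: 5 + 4 + 3 + 2 + 1 = 15


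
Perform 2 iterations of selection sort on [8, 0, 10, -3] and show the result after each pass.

Pass 1: Select minimum -3 at index 3, swap -> [-3, 0, 10, 8]
Pass 2: Select minimum 0 at index 1, swap -> [-3, 0, 10, 8]


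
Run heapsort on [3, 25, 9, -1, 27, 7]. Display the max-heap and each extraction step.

Build heap: [27, 25, 9, -1, 3, 7]
Extract 27: [25, 7, 9, -1, 3, 27]
Extract 25: [9, 7, 3, -1, 25, 27]
Extract 9: [7, -1, 3, 9, 25, 27]
Extract 7: [3, -1, 7, 9, 25, 27]
Extract 3: [-1, 3, 7, 9, 25, 27]


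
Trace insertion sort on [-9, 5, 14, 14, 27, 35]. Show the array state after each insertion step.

First element -9 is already 'sorted'
Insert 5: shifted 0 elements -> [-9, 5, 14, 14, 27, 35]
Insert 14: shifted 0 elements -> [-9, 5, 14, 14, 27, 35]
Insert 14: shifted 0 elements -> [-9, 5, 14, 14, 27, 35]
Insert 27: shifted 0 elements -> [-9, 5, 14, 14, 27, 35]
Insert 35: shifted 0 elements -> [-9, 5, 14, 14, 27, 35]


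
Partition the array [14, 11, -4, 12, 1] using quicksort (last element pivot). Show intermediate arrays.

Partition 1: pivot=1 at index 1 -> [-4, 1, 14, 12, 11]
Partition 2: pivot=11 at index 2 -> [-4, 1, 11, 12, 14]
Partition 3: pivot=14 at index 4 -> [-4, 1, 11, 12, 14]


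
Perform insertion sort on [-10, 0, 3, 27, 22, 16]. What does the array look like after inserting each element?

First element -10 is already 'sorted'
Insert 0: shifted 0 elements -> [-10, 0, 3, 27, 22, 16]
Insert 3: shifted 0 elements -> [-10, 0, 3, 27, 22, 16]
Insert 27: shifted 0 elements -> [-10, 0, 3, 27, 22, 16]
Insert 22: shifted 1 elements -> [-10, 0, 3, 22, 27, 16]
Insert 16: shifted 2 elements -> [-10, 0, 3, 16, 22, 27]


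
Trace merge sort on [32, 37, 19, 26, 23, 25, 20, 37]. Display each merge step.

Divide and conquer:
  Merge [32] + [37] -> [32, 37]
  Merge [19] + [26] -> [19, 26]
  Merge [32, 37] + [19, 26] -> [19, 26, 32, 37]
  Merge [23] + [25] -> [23, 25]
  Merge [20] + [37] -> [20, 37]
  Merge [23, 25] + [20, 37] -> [20, 23, 25, 37]
  Merge [19, 26, 32, 37] + [20, 23, 25, 37] -> [19, 20, 23, 25, 26, 32, 37, 37]


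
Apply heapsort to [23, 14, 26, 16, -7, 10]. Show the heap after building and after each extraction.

Build heap: [26, 16, 23, 14, -7, 10]
Extract 26: [23, 16, 10, 14, -7, 26]
Extract 23: [16, 14, 10, -7, 23, 26]
Extract 16: [14, -7, 10, 16, 23, 26]
Extract 14: [10, -7, 14, 16, 23, 26]
Extract 10: [-7, 10, 14, 16, 23, 26]


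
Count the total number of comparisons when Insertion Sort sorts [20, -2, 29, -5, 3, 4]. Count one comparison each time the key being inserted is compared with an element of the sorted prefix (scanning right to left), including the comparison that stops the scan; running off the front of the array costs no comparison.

Insert -2: 20 > -2 (shift), reached front = 1 comparison(s) -> [-2, 20, 29, -5, 3, 4]
Insert 29: 20 <= 29 (stop) = 1 comparison(s) -> [-2, 20, 29, -5, 3, 4]
Insert -5: 29 > -5 (shift), 20 > -5 (shift), -2 > -5 (shift), reached front = 3 comparison(s) -> [-5, -2, 20, 29, 3, 4]
Insert 3: 29 > 3 (shift), 20 > 3 (shift), -2 <= 3 (stop) = 3 comparison(s) -> [-5, -2, 3, 20, 29, 4]
Insert 4: 29 > 4 (shift), 20 > 4 (shift), 3 <= 4 (stop) = 3 comparison(s) -> [-5, -2, 3, 4, 20, 29]
Total comparisons: 1 + 1 + 3 + 3 + 3 = 11


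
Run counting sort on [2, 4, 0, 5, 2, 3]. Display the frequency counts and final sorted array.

Count array: [1, 0, 2, 1, 1, 1]
(count[i] = number of elements equal to i)
Cumulative count: [1, 1, 3, 4, 5, 6]
Sorted: [0, 2, 2, 3, 4, 5]


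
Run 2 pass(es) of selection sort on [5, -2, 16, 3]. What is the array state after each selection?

Pass 1: Select minimum -2 at index 1, swap -> [-2, 5, 16, 3]
Pass 2: Select minimum 3 at index 3, swap -> [-2, 3, 16, 5]


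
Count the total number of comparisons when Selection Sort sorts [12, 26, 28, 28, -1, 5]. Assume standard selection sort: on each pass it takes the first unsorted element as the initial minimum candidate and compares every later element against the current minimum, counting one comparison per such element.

Pass 1: scan indices 1..5 for the minimum = 5 comparison(s); min is -1, place at index 0 -> [-1, 26, 28, 28, 12, 5]
Pass 2: scan indices 2..5 for the minimum = 4 comparison(s); min is 5, place at index 1 -> [-1, 5, 28, 28, 12, 26]
Pass 3: scan indices 3..5 for the minimum = 3 comparison(s); min is 12, place at index 2 -> [-1, 5, 12, 28, 28, 26]
Pass 4: scan indices 4..5 for the minimum = 2 comparison(s); min is 26, place at index 3 -> [-1, 5, 12, 26, 28, 28]
Pass 5: scan indices 5..5 for the minimum = 1 comparison(s); min is 28, place at index 4 -> [-1, 5, 12, 26, 28, 28]
Selection sort always scans the whole unsorted suffix, so the count is (n-1) + (n-2) + ... + 1 = n(n-1)/2 = 6*5/2 = 15 regardless of the input order.
Total comparisons: 5 + 4 + 3 + 2 + 1 = 15
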